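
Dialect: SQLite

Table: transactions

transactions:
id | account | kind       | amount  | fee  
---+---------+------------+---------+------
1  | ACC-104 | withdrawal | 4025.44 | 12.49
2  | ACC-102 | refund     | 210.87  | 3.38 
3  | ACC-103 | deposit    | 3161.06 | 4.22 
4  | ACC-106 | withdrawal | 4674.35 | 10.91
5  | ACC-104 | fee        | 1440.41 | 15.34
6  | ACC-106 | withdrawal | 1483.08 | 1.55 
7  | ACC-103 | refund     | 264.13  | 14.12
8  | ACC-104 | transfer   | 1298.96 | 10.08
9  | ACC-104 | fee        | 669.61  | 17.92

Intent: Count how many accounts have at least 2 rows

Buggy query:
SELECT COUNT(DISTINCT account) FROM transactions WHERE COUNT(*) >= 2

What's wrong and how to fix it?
Bug: COUNT(*) cannot appear in WHERE; the per-group count doesn't exist yet

Fix: Use a subquery that GROUPs and filters with HAVING, then count its rows

Corrected query:
SELECT COUNT(*) FROM (SELECT account FROM transactions GROUP BY account HAVING COUNT(*) >= 2)

Result:
COUNT(*)
--------
3       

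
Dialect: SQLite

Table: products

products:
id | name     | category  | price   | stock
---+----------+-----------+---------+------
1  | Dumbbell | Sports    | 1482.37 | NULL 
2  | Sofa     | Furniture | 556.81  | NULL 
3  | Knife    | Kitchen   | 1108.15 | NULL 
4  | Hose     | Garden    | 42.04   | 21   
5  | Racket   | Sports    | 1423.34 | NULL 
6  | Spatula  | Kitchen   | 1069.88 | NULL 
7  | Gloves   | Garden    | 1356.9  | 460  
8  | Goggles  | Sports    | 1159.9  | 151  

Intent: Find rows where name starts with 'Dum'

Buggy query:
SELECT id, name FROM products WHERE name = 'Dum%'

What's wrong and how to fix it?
Bug: '=' compares the literal string including the % character; pattern matching needs LIKE

Fix: Replace '=' with LIKE so 'Dum%' is treated as a pattern

Corrected query:
SELECT id, name FROM products WHERE name LIKE 'Dum%'

Result:
id | name    
---+---------
1  | Dumbbell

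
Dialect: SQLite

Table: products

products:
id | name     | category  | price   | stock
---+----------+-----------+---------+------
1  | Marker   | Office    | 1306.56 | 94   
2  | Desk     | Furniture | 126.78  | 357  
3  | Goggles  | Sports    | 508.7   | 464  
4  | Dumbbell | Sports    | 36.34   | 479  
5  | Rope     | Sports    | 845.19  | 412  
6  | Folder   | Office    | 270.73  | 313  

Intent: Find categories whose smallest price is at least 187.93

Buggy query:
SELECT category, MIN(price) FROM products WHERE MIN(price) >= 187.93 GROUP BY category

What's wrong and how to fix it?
Bug: Aggregates like MIN are computed per group after WHERE runs

Fix: Use HAVING for the per-group MIN condition

Corrected query:
SELECT category, MIN(price) FROM products GROUP BY category HAVING MIN(price) >= 187.93

Result:
category | MIN(price)
---------+-----------
Office   | 270.73    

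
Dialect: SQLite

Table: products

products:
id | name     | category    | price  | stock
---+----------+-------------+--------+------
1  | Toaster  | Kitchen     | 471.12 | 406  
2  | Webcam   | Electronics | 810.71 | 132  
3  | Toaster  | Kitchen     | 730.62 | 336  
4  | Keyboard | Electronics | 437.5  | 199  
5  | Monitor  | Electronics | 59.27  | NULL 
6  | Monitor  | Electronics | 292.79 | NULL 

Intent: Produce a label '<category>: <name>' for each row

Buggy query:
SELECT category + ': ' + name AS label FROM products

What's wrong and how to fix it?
Bug: '+' is numeric addition; on text columns SQLite converts them to 0 instead of concatenating

Fix: Use the || operator for string concatenation

Corrected query:
SELECT category || ': ' || name AS label FROM products

Result:
label                
---------------------
Kitchen: Toaster     
Electronics: Webcam  
Kitchen: Toaster     
Electronics: Keyboard
Electronics: Monitor 
Electronics: Monitor 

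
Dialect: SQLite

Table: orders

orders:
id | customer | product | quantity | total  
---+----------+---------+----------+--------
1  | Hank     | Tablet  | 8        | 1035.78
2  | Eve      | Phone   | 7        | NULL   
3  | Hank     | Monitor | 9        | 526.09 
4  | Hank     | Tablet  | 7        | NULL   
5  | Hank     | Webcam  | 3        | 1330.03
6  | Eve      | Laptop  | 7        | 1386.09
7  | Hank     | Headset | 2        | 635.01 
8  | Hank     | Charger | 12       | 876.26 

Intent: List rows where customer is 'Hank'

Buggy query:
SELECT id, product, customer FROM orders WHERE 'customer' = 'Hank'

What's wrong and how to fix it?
Bug: Single quotes denote string literals in SQL; the column name is being compared as a constant string

Fix: Reference the column as customer without single quotes

Corrected query:
SELECT id, product, customer FROM orders WHERE customer = 'Hank'

Result:
id | product | customer
---+---------+---------
1  | Tablet  | Hank    
3  | Monitor | Hank    
4  | Tablet  | Hank    
5  | Webcam  | Hank    
7  | Headset | Hank    
8  | Charger | Hank    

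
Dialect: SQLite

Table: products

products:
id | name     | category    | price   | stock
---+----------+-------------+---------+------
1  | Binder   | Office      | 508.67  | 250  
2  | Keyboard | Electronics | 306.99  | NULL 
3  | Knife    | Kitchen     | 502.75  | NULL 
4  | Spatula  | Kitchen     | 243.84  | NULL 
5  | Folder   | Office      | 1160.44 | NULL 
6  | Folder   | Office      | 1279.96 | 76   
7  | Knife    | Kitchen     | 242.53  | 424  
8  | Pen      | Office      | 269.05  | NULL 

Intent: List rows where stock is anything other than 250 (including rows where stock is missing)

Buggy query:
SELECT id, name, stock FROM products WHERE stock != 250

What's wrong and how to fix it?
Bug: Inequality against NULL is unknown, not true; rows with NULL are dropped

Fix: Add an explicit OR stock IS NULL to include the missing-value rows

Corrected query:
SELECT id, name, stock FROM products WHERE stock != 250 OR stock IS NULL

Result:
id | name     | stock
---+----------+------
2  | Keyboard | NULL 
3  | Knife    | NULL 
4  | Spatula  | NULL 
5  | Folder   | NULL 
6  | Folder   | 76   
7  | Knife    | 424  
8  | Pen      | NULL 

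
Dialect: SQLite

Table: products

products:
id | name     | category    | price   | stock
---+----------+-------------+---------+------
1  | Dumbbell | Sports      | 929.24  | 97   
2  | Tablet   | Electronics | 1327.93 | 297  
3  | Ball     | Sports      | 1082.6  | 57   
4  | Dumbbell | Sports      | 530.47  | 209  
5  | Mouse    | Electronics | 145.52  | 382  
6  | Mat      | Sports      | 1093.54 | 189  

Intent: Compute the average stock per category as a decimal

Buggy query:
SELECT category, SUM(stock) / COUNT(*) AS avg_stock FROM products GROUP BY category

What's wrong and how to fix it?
Bug: Both operands are integers, so '/' performs integer division and truncates

Fix: Multiply by 1.0 (or CAST to REAL) to force floating-point division

Corrected query:
SELECT category, SUM(stock) * 1.0 / COUNT(*) AS avg_stock FROM products GROUP BY category

Result:
category    | avg_stock
------------+----------
Electronics | 339.5    
Sports      | 138      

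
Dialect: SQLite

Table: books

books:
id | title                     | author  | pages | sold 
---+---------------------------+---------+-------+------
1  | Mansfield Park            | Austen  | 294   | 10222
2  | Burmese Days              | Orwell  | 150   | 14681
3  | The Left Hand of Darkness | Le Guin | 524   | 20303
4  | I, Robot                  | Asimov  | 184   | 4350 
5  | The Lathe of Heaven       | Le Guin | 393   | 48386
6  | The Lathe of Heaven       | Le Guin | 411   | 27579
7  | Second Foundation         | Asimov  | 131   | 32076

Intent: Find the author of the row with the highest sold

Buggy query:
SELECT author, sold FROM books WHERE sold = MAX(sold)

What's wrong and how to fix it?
Bug: WHERE is evaluated per row; an aggregate over the whole table isn't defined there

Fix: Wrap MAX in a scalar subquery so WHERE compares against a single value

Corrected query:
SELECT author, sold FROM books WHERE sold = (SELECT MAX(sold) FROM books)

Result:
author  | sold 
--------+------
Le Guin | 48386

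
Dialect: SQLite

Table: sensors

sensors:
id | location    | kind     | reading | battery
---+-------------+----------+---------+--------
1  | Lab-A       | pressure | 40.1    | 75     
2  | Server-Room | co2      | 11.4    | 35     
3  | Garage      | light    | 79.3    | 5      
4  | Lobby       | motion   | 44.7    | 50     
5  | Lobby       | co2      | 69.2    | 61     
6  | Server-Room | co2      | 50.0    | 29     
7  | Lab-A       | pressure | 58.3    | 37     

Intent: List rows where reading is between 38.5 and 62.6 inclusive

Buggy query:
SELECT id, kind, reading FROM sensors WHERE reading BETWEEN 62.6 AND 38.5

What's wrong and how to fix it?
Bug: BETWEEN expects the lower bound first; with 62.6 AND 38.5 the range is empty

Fix: Write BETWEEN 38.5 AND 62.6

Corrected query:
SELECT id, kind, reading FROM sensors WHERE reading BETWEEN 38.5 AND 62.6

Result:
id | kind     | reading
---+----------+--------
1  | pressure | 40.1   
4  | motion   | 44.7   
6  | co2      | 50     
7  | pressure | 58.3   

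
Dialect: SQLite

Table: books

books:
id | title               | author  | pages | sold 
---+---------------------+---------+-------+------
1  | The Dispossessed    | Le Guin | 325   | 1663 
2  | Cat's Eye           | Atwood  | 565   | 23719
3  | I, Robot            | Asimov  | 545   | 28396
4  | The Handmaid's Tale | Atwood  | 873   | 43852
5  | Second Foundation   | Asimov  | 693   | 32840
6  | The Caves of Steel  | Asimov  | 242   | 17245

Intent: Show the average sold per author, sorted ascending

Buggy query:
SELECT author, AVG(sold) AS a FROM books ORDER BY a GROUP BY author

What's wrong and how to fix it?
Bug: ORDER BY appears before GROUP BY; SQL clause order requires GROUP BY first

Fix: Move ORDER BY to the end, after GROUP BY

Corrected query:
SELECT author, AVG(sold) AS a FROM books GROUP BY author ORDER BY a

Result:
author  | a           
--------+-------------
Le Guin | 1663        
Asimov  | 26160.333333
Atwood  | 33785.5     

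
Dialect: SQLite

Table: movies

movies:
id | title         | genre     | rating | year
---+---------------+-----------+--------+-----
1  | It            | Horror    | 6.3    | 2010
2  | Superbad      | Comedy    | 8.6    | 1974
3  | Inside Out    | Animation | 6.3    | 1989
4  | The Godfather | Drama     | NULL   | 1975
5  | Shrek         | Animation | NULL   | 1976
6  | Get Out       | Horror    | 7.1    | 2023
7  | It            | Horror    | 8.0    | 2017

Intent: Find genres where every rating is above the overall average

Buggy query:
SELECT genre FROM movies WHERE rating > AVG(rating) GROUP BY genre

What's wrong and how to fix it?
Bug: WHERE evaluates per row before aggregation, so AVG() is unavailable

Fix: Compute the overall average in a scalar subquery and compare each group's MIN against it in HAVING

Corrected query:
SELECT genre FROM movies GROUP BY genre HAVING MIN(rating) > (SELECT AVG(rating) FROM movies)

Result:
genre 
------
Comedy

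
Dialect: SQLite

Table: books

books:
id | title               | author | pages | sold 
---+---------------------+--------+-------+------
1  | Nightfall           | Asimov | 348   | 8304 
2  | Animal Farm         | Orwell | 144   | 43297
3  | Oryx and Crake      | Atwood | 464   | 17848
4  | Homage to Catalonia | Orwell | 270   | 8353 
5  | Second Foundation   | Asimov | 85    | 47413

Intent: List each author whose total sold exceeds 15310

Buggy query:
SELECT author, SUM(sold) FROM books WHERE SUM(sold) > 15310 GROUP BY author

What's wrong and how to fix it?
Bug: WHERE runs before GROUP BY, so aggregates aren't available there

Fix: Use HAVING (which filters groups after aggregation) instead of WHERE

Corrected query:
SELECT author, SUM(sold) FROM books GROUP BY author HAVING SUM(sold) > 15310

Result:
author | SUM(sold)
-------+----------
Asimov | 55717    
Atwood | 17848    
Orwell | 51650    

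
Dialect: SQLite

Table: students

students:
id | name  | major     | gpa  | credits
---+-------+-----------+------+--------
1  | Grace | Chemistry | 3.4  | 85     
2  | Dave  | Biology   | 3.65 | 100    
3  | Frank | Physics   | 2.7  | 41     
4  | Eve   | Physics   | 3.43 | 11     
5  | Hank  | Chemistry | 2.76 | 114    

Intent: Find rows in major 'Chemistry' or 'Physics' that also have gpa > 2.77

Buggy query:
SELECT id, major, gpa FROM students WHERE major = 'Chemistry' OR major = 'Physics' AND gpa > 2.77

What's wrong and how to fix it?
Bug: AND binds tighter than OR, so this parses as major = 'Chemistry' OR (major = 'Physics' AND gpa > 2.77)

Fix: Group the OR with parentheses (or use IN), then AND the threshold

Corrected query:
SELECT id, major, gpa FROM students WHERE (major = 'Chemistry' OR major = 'Physics') AND gpa > 2.77

Result:
id | major     | gpa 
---+-----------+-----
1  | Chemistry | 3.4 
4  | Physics   | 3.43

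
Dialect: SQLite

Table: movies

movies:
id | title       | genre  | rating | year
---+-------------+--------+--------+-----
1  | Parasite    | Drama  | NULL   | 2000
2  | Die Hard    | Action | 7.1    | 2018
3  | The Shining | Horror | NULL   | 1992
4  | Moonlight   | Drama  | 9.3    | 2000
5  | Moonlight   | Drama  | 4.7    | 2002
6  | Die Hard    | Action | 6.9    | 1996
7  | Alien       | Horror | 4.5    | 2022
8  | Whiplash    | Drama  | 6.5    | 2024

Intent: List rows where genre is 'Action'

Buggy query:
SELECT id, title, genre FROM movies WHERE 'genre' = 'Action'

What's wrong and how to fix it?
Bug: 'genre' in single quotes is a string literal, not the column; the comparison is literal-vs-literal and never true

Fix: Reference the column as genre without single quotes

Corrected query:
SELECT id, title, genre FROM movies WHERE genre = 'Action'

Result:
id | title    | genre 
---+----------+-------
2  | Die Hard | Action
6  | Die Hard | Action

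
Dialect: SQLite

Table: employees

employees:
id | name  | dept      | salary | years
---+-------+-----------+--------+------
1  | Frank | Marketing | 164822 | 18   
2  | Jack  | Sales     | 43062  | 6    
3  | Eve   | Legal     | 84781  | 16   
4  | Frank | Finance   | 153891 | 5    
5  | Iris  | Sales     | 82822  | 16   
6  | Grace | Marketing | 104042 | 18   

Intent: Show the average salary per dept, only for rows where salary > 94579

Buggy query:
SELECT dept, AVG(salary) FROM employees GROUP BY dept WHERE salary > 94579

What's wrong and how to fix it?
Bug: Row-level WHERE must come before GROUP BY in the clause order

Fix: Place WHERE between FROM and GROUP BY

Corrected query:
SELECT dept, AVG(salary) FROM employees WHERE salary > 94579 GROUP BY dept

Result:
dept      | AVG(salary)
----------+------------
Finance   | 153891     
Marketing | 134432     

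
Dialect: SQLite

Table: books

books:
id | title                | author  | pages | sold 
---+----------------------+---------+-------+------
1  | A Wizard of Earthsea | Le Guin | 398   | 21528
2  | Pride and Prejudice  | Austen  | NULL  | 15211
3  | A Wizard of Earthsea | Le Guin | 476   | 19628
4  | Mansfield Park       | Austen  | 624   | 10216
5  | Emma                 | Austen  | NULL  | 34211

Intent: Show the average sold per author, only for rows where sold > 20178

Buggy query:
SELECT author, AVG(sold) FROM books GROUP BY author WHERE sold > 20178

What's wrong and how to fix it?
Bug: WHERE cannot follow GROUP BY

Fix: Move the WHERE clause before GROUP BY

Corrected query:
SELECT author, AVG(sold) FROM books WHERE sold > 20178 GROUP BY author

Result:
author  | AVG(sold)
--------+----------
Austen  | 34211    
Le Guin | 21528    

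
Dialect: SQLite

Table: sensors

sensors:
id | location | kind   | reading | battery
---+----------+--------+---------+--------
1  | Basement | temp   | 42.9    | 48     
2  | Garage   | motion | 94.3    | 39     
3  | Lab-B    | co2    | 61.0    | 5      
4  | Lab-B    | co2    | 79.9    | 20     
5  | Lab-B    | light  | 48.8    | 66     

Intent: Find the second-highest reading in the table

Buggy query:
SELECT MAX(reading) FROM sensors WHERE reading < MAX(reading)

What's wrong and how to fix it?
Bug: The inner MAX is an aggregate inside WHERE, which is not allowed

Fix: Compute the overall MAX in a subquery, then take MAX of rows below it

Corrected query:
SELECT MAX(reading) FROM sensors WHERE reading < (SELECT MAX(reading) FROM sensors)

Result:
MAX(reading)
------------
79.9        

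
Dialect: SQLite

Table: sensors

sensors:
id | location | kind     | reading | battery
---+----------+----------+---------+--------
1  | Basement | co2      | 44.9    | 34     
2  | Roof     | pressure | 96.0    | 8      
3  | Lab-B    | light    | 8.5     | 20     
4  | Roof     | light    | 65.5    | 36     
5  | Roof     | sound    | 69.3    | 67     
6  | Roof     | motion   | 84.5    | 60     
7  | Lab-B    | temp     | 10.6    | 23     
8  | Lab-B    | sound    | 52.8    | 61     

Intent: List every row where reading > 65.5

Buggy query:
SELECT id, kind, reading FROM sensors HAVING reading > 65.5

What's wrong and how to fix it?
Bug: This is a non-aggregate query (no GROUP BY, no aggregates), so in SQLite the HAVING clause is invalid here; a row-level condition belongs in WHERE

Fix: Use WHERE for row-level filtering

Corrected query:
SELECT id, kind, reading FROM sensors WHERE reading > 65.5

Result:
id | kind     | reading
---+----------+--------
2  | pressure | 96     
5  | sound    | 69.3   
6  | motion   | 84.5   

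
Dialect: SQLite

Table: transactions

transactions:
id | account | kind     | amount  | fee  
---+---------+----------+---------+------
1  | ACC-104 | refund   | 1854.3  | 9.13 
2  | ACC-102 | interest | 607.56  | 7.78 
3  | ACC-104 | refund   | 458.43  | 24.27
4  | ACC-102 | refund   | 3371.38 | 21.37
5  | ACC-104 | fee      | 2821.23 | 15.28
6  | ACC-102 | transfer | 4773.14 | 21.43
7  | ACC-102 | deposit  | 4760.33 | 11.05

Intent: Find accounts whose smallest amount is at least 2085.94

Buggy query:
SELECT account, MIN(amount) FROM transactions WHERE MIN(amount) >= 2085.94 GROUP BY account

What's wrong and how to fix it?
Bug: MIN() in WHERE is a misuse of aggregate

Fix: Replace WHERE with HAVING after the GROUP BY

Corrected query:
SELECT account, MIN(amount) FROM transactions GROUP BY account HAVING MIN(amount) >= 2085.94

Result:
(no rows)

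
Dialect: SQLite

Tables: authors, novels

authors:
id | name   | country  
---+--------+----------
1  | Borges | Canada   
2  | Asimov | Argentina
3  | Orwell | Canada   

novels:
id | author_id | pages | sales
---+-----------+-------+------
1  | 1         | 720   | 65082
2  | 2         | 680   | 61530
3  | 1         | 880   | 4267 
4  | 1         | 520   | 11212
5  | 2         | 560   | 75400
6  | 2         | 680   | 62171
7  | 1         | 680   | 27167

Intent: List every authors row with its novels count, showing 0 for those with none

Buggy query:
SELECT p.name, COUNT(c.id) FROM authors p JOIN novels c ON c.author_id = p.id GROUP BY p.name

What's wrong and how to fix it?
Bug: INNER JOIN drops authors rows that have no matching novels rows

Fix: Use LEFT JOIN so parents without children still appear (COUNT(c.id) gives 0)

Corrected query:
SELECT p.name, COUNT(c.id) FROM authors p LEFT JOIN novels c ON c.author_id = p.id GROUP BY p.name

Result:
name   | COUNT(c.id)
-------+------------
Asimov | 3          
Borges | 4          
Orwell | 0          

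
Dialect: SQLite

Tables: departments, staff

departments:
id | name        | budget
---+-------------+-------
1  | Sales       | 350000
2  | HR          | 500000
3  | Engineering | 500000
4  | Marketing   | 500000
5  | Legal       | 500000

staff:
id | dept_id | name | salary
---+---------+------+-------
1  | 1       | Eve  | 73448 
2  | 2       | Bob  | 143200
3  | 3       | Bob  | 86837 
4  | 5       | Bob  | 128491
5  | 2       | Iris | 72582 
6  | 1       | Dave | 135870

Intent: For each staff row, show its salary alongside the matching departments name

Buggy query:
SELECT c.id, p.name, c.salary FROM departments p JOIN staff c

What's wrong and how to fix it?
Bug: JOIN with no ON clause produces a cartesian product; every staff row pairs with every departments row

Fix: Specify the join condition linking the foreign key to the parent id

Corrected query:
SELECT c.id, p.name, c.salary FROM departments p JOIN staff c ON c.dept_id = p.id

Result:
id | name        | salary
---+-------------+-------
1  | Sales       | 73448 
2  | HR          | 143200
3  | Engineering | 86837 
4  | Legal       | 128491
5  | HR          | 72582 
6  | Sales       | 135870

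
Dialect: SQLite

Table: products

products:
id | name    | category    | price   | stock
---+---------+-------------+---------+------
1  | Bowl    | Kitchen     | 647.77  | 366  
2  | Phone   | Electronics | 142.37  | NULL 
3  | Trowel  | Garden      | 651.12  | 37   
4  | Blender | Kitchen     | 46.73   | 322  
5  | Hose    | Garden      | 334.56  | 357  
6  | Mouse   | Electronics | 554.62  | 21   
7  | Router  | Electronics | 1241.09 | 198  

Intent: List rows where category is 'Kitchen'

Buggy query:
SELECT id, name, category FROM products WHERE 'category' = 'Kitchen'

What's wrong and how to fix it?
Bug: 'category' in single quotes is a string literal, not the column; the comparison is literal-vs-literal and never true

Fix: Remove the quotes around the column name (or use double quotes for an identifier)

Corrected query:
SELECT id, name, category FROM products WHERE category = 'Kitchen'

Result:
id | name    | category
---+---------+---------
1  | Bowl    | Kitchen 
4  | Blender | Kitchen 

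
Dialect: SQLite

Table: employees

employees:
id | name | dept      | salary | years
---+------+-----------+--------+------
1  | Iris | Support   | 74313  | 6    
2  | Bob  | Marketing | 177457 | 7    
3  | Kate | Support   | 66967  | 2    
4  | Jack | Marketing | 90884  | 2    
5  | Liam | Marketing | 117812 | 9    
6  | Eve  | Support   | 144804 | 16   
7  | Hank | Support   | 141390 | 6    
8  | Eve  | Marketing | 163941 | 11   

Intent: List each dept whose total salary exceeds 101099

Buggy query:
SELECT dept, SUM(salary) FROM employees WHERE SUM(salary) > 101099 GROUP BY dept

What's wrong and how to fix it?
Bug: WHERE runs before GROUP BY, so aggregates aren't available there

Fix: Move the aggregate condition to a HAVING clause

Corrected query:
SELECT dept, SUM(salary) FROM employees GROUP BY dept HAVING SUM(salary) > 101099

Result:
dept      | SUM(salary)
----------+------------
Marketing | 550094     
Support   | 427474     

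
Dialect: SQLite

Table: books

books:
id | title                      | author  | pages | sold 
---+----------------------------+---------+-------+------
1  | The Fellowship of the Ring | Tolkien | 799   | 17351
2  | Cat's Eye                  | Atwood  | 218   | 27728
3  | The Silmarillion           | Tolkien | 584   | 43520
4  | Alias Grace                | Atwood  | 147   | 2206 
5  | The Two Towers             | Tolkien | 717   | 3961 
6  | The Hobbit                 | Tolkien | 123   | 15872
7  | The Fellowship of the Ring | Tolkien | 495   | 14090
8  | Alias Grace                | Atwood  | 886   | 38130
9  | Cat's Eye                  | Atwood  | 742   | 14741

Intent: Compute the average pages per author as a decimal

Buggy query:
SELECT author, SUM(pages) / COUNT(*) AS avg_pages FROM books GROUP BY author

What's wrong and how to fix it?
Bug: SUM(pages) and COUNT(*) are both integers; the division truncates the fractional part

Fix: Cast one side to REAL so the division keeps the fractional part

Corrected query:
SELECT author, SUM(pages) * 1.0 / COUNT(*) AS avg_pages FROM books GROUP BY author

Result:
author  | avg_pages
--------+----------
Atwood  | 498.25   
Tolkien | 543.6    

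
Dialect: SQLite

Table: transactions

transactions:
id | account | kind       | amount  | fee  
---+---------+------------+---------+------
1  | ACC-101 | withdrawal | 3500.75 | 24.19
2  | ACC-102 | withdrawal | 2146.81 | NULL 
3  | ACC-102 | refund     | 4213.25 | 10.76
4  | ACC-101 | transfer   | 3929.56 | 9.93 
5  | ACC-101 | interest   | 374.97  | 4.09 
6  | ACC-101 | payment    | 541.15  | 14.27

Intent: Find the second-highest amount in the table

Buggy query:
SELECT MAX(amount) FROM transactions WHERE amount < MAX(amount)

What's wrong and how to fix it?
Bug: MAX(amount) on the right of the comparison is an aggregate-in-WHERE error

Fix: Compute the overall MAX in a subquery, then take MAX of rows below it

Corrected query:
SELECT MAX(amount) FROM transactions WHERE amount < (SELECT MAX(amount) FROM transactions)

Result:
MAX(amount)
-----------
3929.56    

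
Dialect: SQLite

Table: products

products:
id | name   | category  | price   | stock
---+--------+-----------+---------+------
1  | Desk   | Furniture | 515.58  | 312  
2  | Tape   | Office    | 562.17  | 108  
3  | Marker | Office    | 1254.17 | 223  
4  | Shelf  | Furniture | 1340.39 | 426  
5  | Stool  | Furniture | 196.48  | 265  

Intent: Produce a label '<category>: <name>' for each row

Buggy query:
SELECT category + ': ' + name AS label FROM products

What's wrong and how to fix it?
Bug: SQLite uses || for string concatenation; + coerces text to numbers (yielding 0)

Fix: Replace + with || to concatenate text

Corrected query:
SELECT category || ': ' || name AS label FROM products

Result:
label           
----------------
Furniture: Desk 
Office: Tape    
Office: Marker  
Furniture: Shelf
Furniture: Stool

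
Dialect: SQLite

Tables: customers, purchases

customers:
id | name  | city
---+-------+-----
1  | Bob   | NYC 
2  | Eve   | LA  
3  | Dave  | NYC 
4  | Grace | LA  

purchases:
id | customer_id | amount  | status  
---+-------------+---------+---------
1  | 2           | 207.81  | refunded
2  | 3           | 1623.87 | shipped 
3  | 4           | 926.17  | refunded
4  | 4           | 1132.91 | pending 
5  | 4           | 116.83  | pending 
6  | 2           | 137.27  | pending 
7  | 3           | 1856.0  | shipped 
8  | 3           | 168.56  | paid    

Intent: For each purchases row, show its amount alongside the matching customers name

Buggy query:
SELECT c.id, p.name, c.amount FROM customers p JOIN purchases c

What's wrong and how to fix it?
Bug: JOIN with no ON clause produces a cartesian product; every purchases row pairs with every customers row

Fix: Add ON c.customer_id = p.id to the JOIN

Corrected query:
SELECT c.id, p.name, c.amount FROM customers p JOIN purchases c ON c.customer_id = p.id

Result:
id | name  | amount 
---+-------+--------
1  | Eve   | 207.81 
2  | Dave  | 1623.87
3  | Grace | 926.17 
4  | Grace | 1132.91
5  | Grace | 116.83 
6  | Eve   | 137.27 
7  | Dave  | 1856   
8  | Dave  | 168.56 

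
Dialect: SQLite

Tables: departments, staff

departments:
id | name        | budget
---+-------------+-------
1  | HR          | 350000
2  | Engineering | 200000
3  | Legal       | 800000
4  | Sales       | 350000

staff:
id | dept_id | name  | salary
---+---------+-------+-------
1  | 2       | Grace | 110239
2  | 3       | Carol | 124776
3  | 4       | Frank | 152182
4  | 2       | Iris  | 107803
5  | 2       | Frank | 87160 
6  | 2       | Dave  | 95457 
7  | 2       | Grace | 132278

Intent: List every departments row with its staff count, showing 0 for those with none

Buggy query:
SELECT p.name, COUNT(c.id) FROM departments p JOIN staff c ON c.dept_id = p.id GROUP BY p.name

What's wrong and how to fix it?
Bug: An inner join excludes parents with zero children

Fix: Use LEFT JOIN so parents without children still appear (COUNT(c.id) gives 0)

Corrected query:
SELECT p.name, COUNT(c.id) FROM departments p LEFT JOIN staff c ON c.dept_id = p.id GROUP BY p.name

Result:
name        | COUNT(c.id)
------------+------------
Engineering | 5          
HR          | 0          
Legal       | 1          
Sales       | 1          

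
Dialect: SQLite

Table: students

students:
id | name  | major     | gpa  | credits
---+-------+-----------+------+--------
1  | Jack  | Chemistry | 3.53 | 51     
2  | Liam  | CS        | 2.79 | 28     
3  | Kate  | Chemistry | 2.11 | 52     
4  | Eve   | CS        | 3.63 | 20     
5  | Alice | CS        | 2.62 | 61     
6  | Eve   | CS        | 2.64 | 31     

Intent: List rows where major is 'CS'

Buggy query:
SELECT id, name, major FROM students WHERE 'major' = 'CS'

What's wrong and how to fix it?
Bug: 'major' in single quotes is a string literal, not the column; the comparison is literal-vs-literal and never true

Fix: Reference the column as major without single quotes

Corrected query:
SELECT id, name, major FROM students WHERE major = 'CS'

Result:
id | name  | major
---+-------+------
2  | Liam  | CS   
4  | Eve   | CS   
5  | Alice | CS   
6  | Eve   | CS   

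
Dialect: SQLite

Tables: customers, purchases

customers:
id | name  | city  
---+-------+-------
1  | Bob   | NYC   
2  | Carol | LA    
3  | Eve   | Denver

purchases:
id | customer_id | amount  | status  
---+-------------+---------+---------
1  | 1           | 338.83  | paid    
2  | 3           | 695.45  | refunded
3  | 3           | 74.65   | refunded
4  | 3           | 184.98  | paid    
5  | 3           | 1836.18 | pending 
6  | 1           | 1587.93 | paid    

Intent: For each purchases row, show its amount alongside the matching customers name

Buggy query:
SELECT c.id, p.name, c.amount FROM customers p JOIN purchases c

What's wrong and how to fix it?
Bug: Missing join condition: each purchases row is matched to all customers rows instead of just its own

Fix: Add ON c.customer_id = p.id to the JOIN

Corrected query:
SELECT c.id, p.name, c.amount FROM customers p JOIN purchases c ON c.customer_id = p.id

Result:
id | name | amount 
---+------+--------
1  | Bob  | 338.83 
2  | Eve  | 695.45 
3  | Eve  | 74.65  
4  | Eve  | 184.98 
5  | Eve  | 1836.18
6  | Bob  | 1587.93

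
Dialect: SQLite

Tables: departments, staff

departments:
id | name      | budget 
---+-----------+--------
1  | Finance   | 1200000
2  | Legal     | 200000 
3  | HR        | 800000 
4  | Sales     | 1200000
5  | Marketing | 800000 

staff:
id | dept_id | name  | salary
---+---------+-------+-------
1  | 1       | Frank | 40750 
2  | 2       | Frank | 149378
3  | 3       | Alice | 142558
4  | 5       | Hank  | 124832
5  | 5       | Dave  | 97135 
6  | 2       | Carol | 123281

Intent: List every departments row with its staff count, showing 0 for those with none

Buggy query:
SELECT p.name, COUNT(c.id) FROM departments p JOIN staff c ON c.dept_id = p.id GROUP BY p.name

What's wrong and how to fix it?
Bug: An inner join excludes parents with zero children

Fix: Switch to LEFT JOIN to retain unmatched parent rows

Corrected query:
SELECT p.name, COUNT(c.id) FROM departments p LEFT JOIN staff c ON c.dept_id = p.id GROUP BY p.name

Result:
name      | COUNT(c.id)
----------+------------
Finance   | 1          
HR        | 1          
Legal     | 2          
Marketing | 2          
Sales     | 0          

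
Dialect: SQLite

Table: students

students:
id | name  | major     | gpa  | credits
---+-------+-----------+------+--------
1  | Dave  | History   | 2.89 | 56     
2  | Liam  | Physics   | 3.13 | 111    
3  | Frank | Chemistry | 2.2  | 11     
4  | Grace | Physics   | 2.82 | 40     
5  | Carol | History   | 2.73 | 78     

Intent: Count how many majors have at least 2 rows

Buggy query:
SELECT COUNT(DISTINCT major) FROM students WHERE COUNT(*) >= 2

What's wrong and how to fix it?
Bug: COUNT(*) cannot appear in WHERE; the per-group count doesn't exist yet

Fix: Group first with HAVING COUNT(*) >= 2, then COUNT the resulting groups

Corrected query:
SELECT COUNT(*) FROM (SELECT major FROM students GROUP BY major HAVING COUNT(*) >= 2)

Result:
COUNT(*)
--------
2       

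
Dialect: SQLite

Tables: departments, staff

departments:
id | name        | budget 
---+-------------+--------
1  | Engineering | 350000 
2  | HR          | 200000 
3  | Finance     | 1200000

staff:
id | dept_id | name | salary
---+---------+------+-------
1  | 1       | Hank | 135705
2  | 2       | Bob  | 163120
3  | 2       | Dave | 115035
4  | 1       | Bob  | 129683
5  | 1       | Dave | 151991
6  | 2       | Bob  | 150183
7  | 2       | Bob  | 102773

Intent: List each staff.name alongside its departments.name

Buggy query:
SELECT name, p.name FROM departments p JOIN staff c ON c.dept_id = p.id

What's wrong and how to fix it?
Bug: Both tables have a 'name' column; the unqualified reference is ambiguous

Fix: Qualify the column with its table alias (c.name)

Corrected query:
SELECT c.name, p.name FROM departments p JOIN staff c ON c.dept_id = p.id

Result:
name | name       
-----+------------
Hank | Engineering
Bob  | HR         
Dave | HR         
Bob  | Engineering
Dave | Engineering
Bob  | HR         
Bob  | HR         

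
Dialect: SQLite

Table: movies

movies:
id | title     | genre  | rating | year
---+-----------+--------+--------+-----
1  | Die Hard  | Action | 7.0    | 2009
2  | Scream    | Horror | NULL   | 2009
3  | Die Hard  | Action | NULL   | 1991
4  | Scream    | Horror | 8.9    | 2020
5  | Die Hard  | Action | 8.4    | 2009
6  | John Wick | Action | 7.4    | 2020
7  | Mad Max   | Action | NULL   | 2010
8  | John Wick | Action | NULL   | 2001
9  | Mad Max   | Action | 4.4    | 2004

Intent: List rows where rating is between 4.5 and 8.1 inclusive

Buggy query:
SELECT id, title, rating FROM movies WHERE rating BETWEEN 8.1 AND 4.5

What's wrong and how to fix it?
Bug: The bounds are reversed; BETWEEN a AND b requires a <= b to match anything

Fix: Swap the bounds so the smaller value comes first

Corrected query:
SELECT id, title, rating FROM movies WHERE rating BETWEEN 4.5 AND 8.1

Result:
id | title     | rating
---+-----------+-------
1  | Die Hard  | 7     
6  | John Wick | 7.4   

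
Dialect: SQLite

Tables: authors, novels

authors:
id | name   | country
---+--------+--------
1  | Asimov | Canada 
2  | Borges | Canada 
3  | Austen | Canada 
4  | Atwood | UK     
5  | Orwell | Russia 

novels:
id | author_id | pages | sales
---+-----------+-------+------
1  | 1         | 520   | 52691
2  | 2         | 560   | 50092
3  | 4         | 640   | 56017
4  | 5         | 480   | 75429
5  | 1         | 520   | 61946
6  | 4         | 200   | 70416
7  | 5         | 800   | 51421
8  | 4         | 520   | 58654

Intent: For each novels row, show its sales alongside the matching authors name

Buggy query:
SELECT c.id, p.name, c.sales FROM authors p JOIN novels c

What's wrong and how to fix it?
Bug: Missing join condition: each novels row is matched to all authors rows instead of just its own

Fix: Specify the join condition linking the foreign key to the parent id

Corrected query:
SELECT c.id, p.name, c.sales FROM authors p JOIN novels c ON c.author_id = p.id

Result:
id | name   | sales
---+--------+------
1  | Asimov | 52691
2  | Borges | 50092
3  | Atwood | 56017
4  | Orwell | 75429
5  | Asimov | 61946
6  | Atwood | 70416
7  | Orwell | 51421
8  | Atwood | 58654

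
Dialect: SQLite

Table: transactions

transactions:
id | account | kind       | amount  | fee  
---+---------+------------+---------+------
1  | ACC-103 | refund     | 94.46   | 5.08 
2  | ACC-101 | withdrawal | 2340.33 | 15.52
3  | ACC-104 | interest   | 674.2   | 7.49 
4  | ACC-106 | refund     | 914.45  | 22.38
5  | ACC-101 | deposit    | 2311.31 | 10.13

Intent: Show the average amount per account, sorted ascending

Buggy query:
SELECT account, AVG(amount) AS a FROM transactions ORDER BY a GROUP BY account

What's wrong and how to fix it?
Bug: ORDER BY appears before GROUP BY; SQL clause order requires GROUP BY first

Fix: Reorder: SELECT … FROM … GROUP BY … ORDER BY …

Corrected query:
SELECT account, AVG(amount) AS a FROM transactions GROUP BY account ORDER BY a

Result:
account | a      
--------+--------
ACC-103 | 94.46  
ACC-104 | 674.2  
ACC-106 | 914.45 
ACC-101 | 2325.82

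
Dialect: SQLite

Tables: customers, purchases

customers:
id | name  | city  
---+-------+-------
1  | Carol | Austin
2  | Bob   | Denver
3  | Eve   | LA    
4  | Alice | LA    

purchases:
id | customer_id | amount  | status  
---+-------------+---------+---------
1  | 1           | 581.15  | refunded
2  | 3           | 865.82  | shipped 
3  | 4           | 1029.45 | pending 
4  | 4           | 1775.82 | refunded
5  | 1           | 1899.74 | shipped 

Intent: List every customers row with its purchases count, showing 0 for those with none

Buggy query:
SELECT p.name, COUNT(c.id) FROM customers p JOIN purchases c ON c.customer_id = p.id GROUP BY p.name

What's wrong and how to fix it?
Bug: INNER JOIN drops customers rows that have no matching purchases rows

Fix: Use LEFT JOIN so parents without children still appear (COUNT(c.id) gives 0)

Corrected query:
SELECT p.name, COUNT(c.id) FROM customers p LEFT JOIN purchases c ON c.customer_id = p.id GROUP BY p.name

Result:
name  | COUNT(c.id)
------+------------
Alice | 2          
Bob   | 0          
Carol | 2          
Eve   | 1          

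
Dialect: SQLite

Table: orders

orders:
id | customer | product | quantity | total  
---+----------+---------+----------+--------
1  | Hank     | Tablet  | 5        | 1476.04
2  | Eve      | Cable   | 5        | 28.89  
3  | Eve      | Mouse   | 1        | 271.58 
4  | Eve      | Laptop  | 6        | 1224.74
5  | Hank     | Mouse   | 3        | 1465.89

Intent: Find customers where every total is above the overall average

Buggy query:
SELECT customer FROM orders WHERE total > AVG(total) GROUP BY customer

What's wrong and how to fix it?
Bug: WHERE evaluates per row before aggregation, so AVG() is unavailable

Fix: Compute the overall average in a scalar subquery and compare each group's MIN against it in HAVING

Corrected query:
SELECT customer FROM orders GROUP BY customer HAVING MIN(total) > (SELECT AVG(total) FROM orders)

Result:
customer
--------
Hank    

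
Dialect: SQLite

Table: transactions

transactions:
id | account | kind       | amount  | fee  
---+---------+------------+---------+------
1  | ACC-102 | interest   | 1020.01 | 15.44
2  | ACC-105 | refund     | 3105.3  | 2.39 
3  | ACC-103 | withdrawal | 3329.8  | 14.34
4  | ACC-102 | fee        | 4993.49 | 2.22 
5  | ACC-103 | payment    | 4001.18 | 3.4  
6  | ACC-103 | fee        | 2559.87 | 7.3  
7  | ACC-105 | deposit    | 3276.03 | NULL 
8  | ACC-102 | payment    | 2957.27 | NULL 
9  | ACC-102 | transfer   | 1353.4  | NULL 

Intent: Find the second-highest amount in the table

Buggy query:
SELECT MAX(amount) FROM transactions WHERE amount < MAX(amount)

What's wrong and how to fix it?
Bug: MAX(amount) on the right of the comparison is an aggregate-in-WHERE error

Fix: Compute the overall MAX in a subquery, then take MAX of rows below it

Corrected query:
SELECT MAX(amount) FROM transactions WHERE amount < (SELECT MAX(amount) FROM transactions)

Result:
MAX(amount)
-----------
4001.18    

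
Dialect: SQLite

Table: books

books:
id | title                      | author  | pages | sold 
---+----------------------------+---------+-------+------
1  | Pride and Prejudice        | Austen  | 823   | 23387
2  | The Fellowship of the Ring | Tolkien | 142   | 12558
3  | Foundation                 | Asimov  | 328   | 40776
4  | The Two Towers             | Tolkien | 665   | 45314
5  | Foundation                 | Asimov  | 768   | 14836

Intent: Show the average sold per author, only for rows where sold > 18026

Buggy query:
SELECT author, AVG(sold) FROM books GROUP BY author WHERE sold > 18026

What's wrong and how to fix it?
Bug: WHERE cannot follow GROUP BY

Fix: Move the WHERE clause before GROUP BY

Corrected query:
SELECT author, AVG(sold) FROM books WHERE sold > 18026 GROUP BY author

Result:
author  | AVG(sold)
--------+----------
Asimov  | 40776    
Austen  | 23387    
Tolkien | 45314    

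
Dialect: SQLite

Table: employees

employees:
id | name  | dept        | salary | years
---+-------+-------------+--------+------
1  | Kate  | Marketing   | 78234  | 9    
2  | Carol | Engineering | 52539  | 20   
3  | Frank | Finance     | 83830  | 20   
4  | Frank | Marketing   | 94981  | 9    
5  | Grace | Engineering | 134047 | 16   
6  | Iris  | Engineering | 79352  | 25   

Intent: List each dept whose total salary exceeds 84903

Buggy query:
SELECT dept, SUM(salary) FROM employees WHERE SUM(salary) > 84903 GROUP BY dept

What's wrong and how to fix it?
Bug: Aggregate functions cannot appear in a WHERE clause

Fix: Use HAVING (which filters groups after aggregation) instead of WHERE

Corrected query:
SELECT dept, SUM(salary) FROM employees GROUP BY dept HAVING SUM(salary) > 84903

Result:
dept        | SUM(salary)
------------+------------
Engineering | 265938     
Marketing   | 173215     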